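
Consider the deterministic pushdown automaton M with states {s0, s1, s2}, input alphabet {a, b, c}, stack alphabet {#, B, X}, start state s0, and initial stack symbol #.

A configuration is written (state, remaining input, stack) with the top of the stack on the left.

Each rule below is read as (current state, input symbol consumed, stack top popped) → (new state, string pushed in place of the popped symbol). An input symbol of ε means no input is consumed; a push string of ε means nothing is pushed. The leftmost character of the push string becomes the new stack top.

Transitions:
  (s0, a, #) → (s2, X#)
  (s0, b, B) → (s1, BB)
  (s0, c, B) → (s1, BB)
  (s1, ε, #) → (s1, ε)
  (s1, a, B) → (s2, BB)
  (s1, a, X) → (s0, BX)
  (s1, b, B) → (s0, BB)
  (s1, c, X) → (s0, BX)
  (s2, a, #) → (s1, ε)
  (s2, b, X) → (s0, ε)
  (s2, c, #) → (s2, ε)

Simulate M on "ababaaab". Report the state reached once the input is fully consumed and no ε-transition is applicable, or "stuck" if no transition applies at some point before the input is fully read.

(s0, ababaaab, #)
  read a, top #: go to s2, push X# → (s2, babaaab, X#)
  read b, top X: go to s0, push ε → (s0, abaaab, #)
  read a, top #: go to s2, push X# → (s2, baaab, X#)
  read b, top X: go to s0, push ε → (s0, aaab, #)
  read a, top #: go to s2, push X# → (s2, aab, X#)
No transition for (s2, a, top X); M blocks with input aab remaining.

stuck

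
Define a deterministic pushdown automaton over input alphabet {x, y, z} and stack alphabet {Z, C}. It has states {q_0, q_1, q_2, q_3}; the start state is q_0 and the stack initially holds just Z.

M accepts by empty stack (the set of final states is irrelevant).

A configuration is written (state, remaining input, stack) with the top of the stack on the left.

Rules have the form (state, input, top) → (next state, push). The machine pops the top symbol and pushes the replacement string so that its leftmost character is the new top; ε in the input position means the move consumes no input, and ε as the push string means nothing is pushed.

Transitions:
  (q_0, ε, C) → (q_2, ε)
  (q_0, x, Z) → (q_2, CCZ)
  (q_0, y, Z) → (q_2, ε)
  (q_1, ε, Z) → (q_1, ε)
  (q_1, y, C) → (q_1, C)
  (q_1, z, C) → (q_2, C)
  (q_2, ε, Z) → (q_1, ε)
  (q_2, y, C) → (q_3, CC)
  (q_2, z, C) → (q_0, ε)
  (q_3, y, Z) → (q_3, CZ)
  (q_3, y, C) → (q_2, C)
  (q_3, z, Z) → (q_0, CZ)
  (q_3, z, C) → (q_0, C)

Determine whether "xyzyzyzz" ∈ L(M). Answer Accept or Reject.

(q_0, xyzyzyzz, Z)
  read x, top Z: go to q_2, push CCZ → (q_2, yzyzyzz, CCZ)
  read y, top C: go to q_3, push CC → (q_3, zyzyzz, CCCZ)
  read z, top C: go to q_0, push C → (q_0, yzyzz, CCCZ)
  ε-move, top C: go to q_2, push ε → (q_2, yzyzz, CCZ)
  read y, top C: go to q_3, push CC → (q_3, zyzz, CCCZ)
  read z, top C: go to q_0, push C → (q_0, yzz, CCCZ)
  ε-move, top C: go to q_2, push ε → (q_2, yzz, CCZ)
  read y, top C: go to q_3, push CC → (q_3, zz, CCCZ)
  read z, top C: go to q_0, push C → (q_0, z, CCCZ)
  ε-move, top C: go to q_2, push ε → (q_2, z, CCZ)
  read z, top C: go to q_0, push ε → (q_0, ε, CZ)
  ε-move, top C: go to q_2, push ε → (q_2, ε, Z)
  ε-move, top Z: go to q_1, push ε → (q_1, ε, ε)
All input consumed and the stack is empty.

Accept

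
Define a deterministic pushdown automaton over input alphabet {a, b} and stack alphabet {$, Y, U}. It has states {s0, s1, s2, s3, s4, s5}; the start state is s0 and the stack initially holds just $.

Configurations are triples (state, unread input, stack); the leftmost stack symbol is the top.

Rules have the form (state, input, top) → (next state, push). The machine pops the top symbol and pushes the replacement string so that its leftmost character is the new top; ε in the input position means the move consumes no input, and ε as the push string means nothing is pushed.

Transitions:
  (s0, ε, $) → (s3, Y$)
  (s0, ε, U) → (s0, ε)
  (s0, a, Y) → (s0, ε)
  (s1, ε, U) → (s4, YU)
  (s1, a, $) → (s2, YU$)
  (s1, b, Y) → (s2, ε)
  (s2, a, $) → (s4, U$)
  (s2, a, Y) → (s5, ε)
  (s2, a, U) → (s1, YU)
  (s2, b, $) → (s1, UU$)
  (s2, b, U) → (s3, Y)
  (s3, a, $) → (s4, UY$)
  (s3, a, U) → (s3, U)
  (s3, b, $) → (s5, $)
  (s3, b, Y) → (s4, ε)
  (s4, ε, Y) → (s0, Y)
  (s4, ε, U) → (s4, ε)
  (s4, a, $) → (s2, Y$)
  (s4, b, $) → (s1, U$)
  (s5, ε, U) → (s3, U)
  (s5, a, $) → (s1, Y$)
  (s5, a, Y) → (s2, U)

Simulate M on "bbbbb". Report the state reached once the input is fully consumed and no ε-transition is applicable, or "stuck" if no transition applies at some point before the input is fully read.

stuck

(s0, bbbbb, $)
  ε-move, top $: go to s3, push Y$ → (s3, bbbbb, Y$)
  read b, top Y: go to s4, push ε → (s4, bbbb, $)
  read b, top $: go to s1, push U$ → (s1, bbb, U$)
  ε-move, top U: go to s4, push YU → (s4, bbb, YU$)
  ε-move, top Y: go to s0, push Y → (s0, bbb, YU$)
No transition for (s0, b, top Y); M blocks with input bbb remaining.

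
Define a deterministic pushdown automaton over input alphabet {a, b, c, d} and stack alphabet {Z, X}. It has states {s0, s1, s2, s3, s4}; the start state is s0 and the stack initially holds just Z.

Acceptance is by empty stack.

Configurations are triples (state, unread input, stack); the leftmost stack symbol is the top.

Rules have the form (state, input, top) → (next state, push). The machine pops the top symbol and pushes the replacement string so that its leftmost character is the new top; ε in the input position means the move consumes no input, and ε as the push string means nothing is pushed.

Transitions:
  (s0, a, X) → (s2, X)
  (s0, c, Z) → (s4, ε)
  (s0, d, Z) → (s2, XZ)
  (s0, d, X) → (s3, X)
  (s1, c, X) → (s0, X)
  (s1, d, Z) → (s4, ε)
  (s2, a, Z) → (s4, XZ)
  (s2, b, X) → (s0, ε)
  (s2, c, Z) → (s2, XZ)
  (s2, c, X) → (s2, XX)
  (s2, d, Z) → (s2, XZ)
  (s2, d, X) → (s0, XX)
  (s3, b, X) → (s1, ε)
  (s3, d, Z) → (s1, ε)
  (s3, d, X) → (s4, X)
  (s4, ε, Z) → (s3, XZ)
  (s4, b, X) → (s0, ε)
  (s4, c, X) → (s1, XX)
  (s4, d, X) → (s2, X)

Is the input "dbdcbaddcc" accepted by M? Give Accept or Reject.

Reject

(s0, dbdcbaddcc, Z)
  read d, top Z: go to s2, push XZ → (s2, bdcbaddcc, XZ)
  read b, top X: go to s0, push ε → (s0, dcbaddcc, Z)
  read d, top Z: go to s2, push XZ → (s2, cbaddcc, XZ)
  read c, top X: go to s2, push XX → (s2, baddcc, XXZ)
  read b, top X: go to s0, push ε → (s0, addcc, XZ)
  read a, top X: go to s2, push X → (s2, ddcc, XZ)
  read d, top X: go to s0, push XX → (s0, dcc, XXZ)
  read d, top X: go to s3, push X → (s3, cc, XXZ)
No transition applies at (s3, cc, XXZ); input not fully consumed.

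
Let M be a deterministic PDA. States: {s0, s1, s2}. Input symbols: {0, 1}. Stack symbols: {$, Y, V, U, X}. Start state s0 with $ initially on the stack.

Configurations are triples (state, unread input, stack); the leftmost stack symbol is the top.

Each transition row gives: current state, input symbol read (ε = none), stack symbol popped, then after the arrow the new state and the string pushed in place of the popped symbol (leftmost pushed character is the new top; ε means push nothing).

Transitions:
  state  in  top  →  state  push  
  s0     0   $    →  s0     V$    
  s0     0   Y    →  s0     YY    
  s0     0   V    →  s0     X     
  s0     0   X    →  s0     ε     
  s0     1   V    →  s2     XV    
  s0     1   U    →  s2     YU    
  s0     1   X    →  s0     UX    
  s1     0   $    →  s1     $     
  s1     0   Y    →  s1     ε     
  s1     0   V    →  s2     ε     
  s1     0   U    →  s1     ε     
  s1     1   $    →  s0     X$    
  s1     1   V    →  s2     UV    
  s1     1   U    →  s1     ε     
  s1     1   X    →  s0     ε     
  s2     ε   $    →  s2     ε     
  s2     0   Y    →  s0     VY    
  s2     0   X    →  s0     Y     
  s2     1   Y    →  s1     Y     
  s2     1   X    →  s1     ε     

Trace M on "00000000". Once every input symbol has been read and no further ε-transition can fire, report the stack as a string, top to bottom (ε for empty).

(s0, 00000000, $)
  read 0, top $: go to s0, push V$ → (s0, 0000000, V$)
  read 0, top V: go to s0, push X → (s0, 000000, X$)
  read 0, top X: go to s0, push ε → (s0, 00000, $)
  read 0, top $: go to s0, push V$ → (s0, 0000, V$)
  read 0, top V: go to s0, push X → (s0, 000, X$)
  read 0, top X: go to s0, push ε → (s0, 00, $)
  read 0, top $: go to s0, push V$ → (s0, 0, V$)
  read 0, top V: go to s0, push X → (s0, ε, X$)
All input consumed in state s0 with stack X$.

X$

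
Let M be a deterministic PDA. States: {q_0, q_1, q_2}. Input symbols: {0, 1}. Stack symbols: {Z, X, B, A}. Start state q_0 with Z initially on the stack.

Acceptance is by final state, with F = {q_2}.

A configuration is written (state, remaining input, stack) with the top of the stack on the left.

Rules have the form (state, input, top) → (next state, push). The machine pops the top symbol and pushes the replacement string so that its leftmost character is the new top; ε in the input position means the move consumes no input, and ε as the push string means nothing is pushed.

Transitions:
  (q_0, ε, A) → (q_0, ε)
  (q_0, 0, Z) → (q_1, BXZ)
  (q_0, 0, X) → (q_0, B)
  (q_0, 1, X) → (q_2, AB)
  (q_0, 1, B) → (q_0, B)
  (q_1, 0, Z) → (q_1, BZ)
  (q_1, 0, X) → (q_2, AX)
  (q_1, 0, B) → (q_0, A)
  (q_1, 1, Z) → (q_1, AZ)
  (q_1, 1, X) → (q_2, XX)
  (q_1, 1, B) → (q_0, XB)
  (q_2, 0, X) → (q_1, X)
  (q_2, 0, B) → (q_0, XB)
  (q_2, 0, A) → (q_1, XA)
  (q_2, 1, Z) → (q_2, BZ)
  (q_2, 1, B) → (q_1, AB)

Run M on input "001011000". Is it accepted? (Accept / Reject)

Reject

(q_0, 001011000, Z)
  read 0, top Z: go to q_1, push BXZ → (q_1, 01011000, BXZ)
  read 0, top B: go to q_0, push A → (q_0, 1011000, AXZ)
  ε-move, top A: go to q_0, push ε → (q_0, 1011000, XZ)
  read 1, top X: go to q_2, push AB → (q_2, 011000, ABZ)
  read 0, top A: go to q_1, push XA → (q_1, 11000, XABZ)
  read 1, top X: go to q_2, push XX → (q_2, 1000, XXABZ)
No transition applies at (q_2, 1000, XXABZ); input not fully consumed.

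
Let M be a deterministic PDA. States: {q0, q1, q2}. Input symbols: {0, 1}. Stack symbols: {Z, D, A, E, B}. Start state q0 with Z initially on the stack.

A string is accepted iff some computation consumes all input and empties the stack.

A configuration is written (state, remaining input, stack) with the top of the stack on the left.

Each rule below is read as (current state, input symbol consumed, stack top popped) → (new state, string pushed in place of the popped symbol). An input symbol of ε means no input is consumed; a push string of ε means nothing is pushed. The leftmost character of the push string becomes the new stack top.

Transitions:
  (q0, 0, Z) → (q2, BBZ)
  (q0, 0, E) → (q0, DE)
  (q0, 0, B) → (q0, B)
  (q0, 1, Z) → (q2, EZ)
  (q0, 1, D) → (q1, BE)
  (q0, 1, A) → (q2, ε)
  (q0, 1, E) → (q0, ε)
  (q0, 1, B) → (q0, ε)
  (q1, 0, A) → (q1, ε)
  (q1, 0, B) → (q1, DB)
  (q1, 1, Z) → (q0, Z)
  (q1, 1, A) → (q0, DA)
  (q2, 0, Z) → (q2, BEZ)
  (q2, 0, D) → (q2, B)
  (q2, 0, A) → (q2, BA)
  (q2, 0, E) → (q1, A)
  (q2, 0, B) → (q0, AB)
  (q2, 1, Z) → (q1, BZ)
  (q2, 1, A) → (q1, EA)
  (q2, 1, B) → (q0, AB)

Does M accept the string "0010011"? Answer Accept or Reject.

Reject

(q0, 0010011, Z) ⊢ (q2, 010011, BBZ) ⊢ (q0, 10011, ABBZ) ⊢ (q2, 0011, BBZ) ⊢ (q0, 011, ABBZ)
No transition applies at (q0, 011, ABBZ); input not fully consumed.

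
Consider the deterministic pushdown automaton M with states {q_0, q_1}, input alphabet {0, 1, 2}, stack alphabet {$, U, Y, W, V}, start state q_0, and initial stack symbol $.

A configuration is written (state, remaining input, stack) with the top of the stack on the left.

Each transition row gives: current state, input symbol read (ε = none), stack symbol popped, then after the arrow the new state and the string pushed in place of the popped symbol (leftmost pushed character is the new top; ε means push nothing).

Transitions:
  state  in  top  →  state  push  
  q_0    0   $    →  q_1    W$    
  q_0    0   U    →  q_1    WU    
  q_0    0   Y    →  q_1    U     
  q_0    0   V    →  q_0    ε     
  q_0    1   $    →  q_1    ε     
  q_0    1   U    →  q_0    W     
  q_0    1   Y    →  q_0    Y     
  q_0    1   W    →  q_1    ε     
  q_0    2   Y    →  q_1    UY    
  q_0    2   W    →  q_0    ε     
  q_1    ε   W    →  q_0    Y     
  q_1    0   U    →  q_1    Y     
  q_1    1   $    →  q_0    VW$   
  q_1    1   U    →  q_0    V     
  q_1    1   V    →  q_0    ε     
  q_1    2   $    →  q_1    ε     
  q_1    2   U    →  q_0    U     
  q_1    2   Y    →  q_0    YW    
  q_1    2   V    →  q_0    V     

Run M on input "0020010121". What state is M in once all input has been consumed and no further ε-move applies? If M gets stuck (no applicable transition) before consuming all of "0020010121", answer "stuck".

q_1

(q_0, 0020010121, $)
  read 0, top $: go to q_1, push W$ → (q_1, 020010121, W$)
  ε-move, top W: go to q_0, push Y → (q_0, 020010121, Y$)
  read 0, top Y: go to q_1, push U → (q_1, 20010121, U$)
  read 2, top U: go to q_0, push U → (q_0, 0010121, U$)
  read 0, top U: go to q_1, push WU → (q_1, 010121, WU$)
  ε-move, top W: go to q_0, push Y → (q_0, 010121, YU$)
  read 0, top Y: go to q_1, push U → (q_1, 10121, UU$)
  read 1, top U: go to q_0, push V → (q_0, 0121, VU$)
  read 0, top V: go to q_0, push ε → (q_0, 121, U$)
  read 1, top U: go to q_0, push W → (q_0, 21, W$)
  read 2, top W: go to q_0, push ε → (q_0, 1, $)
  read 1, top $: go to q_1, push ε → (q_1, ε, ε)
All input consumed; M is in state q_1.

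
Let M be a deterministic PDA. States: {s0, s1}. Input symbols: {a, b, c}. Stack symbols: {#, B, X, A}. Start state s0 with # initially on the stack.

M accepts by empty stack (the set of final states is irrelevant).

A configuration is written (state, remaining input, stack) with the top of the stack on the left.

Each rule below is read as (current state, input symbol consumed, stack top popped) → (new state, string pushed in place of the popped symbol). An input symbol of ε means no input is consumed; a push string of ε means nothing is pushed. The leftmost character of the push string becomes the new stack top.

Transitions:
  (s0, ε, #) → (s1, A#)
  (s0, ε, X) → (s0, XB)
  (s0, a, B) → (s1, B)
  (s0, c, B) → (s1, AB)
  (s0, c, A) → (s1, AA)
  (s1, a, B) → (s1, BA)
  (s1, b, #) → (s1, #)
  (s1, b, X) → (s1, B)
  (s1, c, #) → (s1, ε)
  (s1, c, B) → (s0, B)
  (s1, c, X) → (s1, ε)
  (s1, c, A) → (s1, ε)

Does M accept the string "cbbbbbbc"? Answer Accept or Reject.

Accept

(s0, cbbbbbbc, #) ⊢ (s1, cbbbbbbc, A#) ⊢ (s1, bbbbbbc, #) ⊢ (s1, bbbbbc, #) ⊢ (s1, bbbbc, #) ⊢ (s1, bbbc, #) ⊢ (s1, bbc, #) ⊢ (s1, bc, #) ⊢ (s1, c, #) ⊢ (s1, ε, ε)
All input consumed and the stack is empty.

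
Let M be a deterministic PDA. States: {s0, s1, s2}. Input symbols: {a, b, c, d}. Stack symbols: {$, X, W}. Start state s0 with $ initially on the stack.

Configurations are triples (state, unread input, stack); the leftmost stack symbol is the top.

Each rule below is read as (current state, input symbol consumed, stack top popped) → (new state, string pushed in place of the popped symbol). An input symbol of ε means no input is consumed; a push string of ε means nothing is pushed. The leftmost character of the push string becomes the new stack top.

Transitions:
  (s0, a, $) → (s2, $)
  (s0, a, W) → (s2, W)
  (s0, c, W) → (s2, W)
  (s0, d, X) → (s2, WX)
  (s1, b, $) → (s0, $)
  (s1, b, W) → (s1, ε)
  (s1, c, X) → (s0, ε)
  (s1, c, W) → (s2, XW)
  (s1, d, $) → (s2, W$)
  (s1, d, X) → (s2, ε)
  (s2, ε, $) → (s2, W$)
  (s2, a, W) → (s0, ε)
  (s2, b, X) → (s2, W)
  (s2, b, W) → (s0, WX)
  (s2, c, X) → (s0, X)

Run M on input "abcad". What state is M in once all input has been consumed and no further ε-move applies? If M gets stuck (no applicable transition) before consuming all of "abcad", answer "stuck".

(s0, abcad, $) ⊢ (s2, bcad, $) ⊢ (s2, bcad, W$) ⊢ (s0, cad, WX$) ⊢ (s2, ad, WX$) ⊢ (s0, d, X$) ⊢ (s2, ε, WX$)
All input consumed; M is in state s2.

s2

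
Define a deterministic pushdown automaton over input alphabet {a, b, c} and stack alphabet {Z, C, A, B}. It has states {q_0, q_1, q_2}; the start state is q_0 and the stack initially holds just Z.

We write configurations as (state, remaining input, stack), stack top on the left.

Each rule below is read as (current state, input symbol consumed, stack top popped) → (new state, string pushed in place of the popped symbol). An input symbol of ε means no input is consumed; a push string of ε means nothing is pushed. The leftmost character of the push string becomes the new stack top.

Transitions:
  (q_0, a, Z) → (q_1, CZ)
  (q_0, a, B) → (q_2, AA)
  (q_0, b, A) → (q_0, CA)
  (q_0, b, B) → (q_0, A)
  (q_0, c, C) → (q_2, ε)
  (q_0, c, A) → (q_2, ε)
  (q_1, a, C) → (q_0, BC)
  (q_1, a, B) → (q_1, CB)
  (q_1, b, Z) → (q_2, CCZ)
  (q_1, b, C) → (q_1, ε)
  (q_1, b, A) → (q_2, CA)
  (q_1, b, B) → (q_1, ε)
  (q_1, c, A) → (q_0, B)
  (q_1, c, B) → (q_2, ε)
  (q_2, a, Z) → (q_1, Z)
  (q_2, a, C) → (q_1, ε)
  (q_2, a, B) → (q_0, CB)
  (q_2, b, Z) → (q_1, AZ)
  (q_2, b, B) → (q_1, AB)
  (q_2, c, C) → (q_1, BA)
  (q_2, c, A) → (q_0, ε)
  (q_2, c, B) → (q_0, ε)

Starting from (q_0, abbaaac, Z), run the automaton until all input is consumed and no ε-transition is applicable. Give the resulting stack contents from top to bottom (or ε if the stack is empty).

ACZ

(q_0, abbaaac, Z) ⊢ (q_1, bbaaac, CZ) ⊢ (q_1, baaac, Z) ⊢ (q_2, aaac, CCZ) ⊢ (q_1, aac, CZ) ⊢ (q_0, ac, BCZ) ⊢ (q_2, c, AACZ) ⊢ (q_0, ε, ACZ)
All input consumed in state q_0 with stack ACZ.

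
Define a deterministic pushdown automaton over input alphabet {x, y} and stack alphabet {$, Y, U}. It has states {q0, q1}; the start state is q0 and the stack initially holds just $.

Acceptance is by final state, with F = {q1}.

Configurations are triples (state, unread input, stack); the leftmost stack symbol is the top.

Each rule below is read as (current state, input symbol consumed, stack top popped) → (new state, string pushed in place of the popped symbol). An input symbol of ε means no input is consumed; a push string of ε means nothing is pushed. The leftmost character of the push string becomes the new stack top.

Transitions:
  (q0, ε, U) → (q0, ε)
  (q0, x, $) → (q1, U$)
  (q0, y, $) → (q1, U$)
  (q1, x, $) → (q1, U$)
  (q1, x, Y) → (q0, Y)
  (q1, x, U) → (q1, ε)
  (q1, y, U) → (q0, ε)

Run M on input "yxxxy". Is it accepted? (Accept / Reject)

(q0, yxxxy, $)
  read y, top $: go to q1, push U$ → (q1, xxxy, U$)
  read x, top U: go to q1, push ε → (q1, xxy, $)
  read x, top $: go to q1, push U$ → (q1, xy, U$)
  read x, top U: go to q1, push ε → (q1, y, $)
No transition applies at (q1, y, $); input not fully consumed.

Reject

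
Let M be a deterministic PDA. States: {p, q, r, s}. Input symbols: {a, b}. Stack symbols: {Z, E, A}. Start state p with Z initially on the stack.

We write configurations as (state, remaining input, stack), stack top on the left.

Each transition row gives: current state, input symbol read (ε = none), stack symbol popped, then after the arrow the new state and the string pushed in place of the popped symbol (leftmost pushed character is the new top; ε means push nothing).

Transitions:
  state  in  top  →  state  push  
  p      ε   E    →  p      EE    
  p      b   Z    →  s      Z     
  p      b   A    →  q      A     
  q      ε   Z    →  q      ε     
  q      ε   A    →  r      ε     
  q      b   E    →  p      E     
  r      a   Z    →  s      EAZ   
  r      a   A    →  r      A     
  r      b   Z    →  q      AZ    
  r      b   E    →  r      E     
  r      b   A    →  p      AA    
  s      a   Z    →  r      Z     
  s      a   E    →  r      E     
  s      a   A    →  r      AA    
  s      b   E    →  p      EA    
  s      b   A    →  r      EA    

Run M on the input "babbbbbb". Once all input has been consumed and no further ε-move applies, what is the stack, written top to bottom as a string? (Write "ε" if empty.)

Z

(p, babbbbbb, Z)
  read b, top Z: go to s, push Z → (s, abbbbbb, Z)
  read a, top Z: go to r, push Z → (r, bbbbbb, Z)
  read b, top Z: go to q, push AZ → (q, bbbbb, AZ)
  ε-move, top A: go to r, push ε → (r, bbbbb, Z)
  read b, top Z: go to q, push AZ → (q, bbbb, AZ)
  ε-move, top A: go to r, push ε → (r, bbbb, Z)
  read b, top Z: go to q, push AZ → (q, bbb, AZ)
  ε-move, top A: go to r, push ε → (r, bbb, Z)
  read b, top Z: go to q, push AZ → (q, bb, AZ)
  ε-move, top A: go to r, push ε → (r, bb, Z)
  read b, top Z: go to q, push AZ → (q, b, AZ)
  ε-move, top A: go to r, push ε → (r, b, Z)
  read b, top Z: go to q, push AZ → (q, ε, AZ)
  ε-move, top A: go to r, push ε → (r, ε, Z)
All input consumed in state r with stack Z.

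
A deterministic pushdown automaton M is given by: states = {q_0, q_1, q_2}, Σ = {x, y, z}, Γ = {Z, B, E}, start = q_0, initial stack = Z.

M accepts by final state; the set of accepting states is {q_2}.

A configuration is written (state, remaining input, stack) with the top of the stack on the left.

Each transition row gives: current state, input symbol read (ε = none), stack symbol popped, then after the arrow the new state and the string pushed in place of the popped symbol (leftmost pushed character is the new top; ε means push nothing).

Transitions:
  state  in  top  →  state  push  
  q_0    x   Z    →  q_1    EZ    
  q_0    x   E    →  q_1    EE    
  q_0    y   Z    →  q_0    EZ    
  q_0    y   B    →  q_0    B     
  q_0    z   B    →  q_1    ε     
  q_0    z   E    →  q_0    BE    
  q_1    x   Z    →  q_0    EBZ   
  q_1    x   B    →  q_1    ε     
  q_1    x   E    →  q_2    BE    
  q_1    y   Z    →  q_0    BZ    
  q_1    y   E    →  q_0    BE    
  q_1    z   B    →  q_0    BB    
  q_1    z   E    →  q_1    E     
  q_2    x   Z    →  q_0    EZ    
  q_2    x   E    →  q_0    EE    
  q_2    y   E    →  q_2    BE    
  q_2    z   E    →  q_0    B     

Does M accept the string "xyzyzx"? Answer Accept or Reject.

(q_0, xyzyzx, Z) ⊢ (q_1, yzyzx, EZ) ⊢ (q_0, zyzx, BEZ) ⊢ (q_1, yzx, EZ) ⊢ (q_0, zx, BEZ) ⊢ (q_1, x, EZ) ⊢ (q_2, ε, BEZ)
All input consumed; state q_2 ∈ F.

Accept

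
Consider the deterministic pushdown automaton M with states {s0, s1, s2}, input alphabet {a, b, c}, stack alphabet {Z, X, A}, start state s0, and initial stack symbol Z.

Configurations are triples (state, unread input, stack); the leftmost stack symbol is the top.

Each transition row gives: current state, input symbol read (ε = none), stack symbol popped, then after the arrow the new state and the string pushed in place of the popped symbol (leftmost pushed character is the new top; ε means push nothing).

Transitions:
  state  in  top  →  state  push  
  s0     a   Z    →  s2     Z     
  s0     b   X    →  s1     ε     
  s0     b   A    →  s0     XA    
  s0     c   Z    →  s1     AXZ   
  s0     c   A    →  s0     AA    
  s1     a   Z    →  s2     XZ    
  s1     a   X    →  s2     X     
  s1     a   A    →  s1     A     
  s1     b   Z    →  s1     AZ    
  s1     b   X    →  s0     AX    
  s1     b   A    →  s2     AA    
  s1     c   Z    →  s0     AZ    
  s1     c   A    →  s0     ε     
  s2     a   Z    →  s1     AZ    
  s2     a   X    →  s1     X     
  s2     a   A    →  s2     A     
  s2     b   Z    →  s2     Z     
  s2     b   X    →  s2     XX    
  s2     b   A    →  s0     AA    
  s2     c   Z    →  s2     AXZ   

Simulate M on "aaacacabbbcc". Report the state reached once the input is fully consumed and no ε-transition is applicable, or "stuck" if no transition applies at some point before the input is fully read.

s0

(s0, aaacacabbbcc, Z)
  read a, top Z: go to s2, push Z → (s2, aacacabbbcc, Z)
  read a, top Z: go to s1, push AZ → (s1, acacabbbcc, AZ)
  read a, top A: go to s1, push A → (s1, cacabbbcc, AZ)
  read c, top A: go to s0, push ε → (s0, acabbbcc, Z)
  read a, top Z: go to s2, push Z → (s2, cabbbcc, Z)
  read c, top Z: go to s2, push AXZ → (s2, abbbcc, AXZ)
  read a, top A: go to s2, push A → (s2, bbbcc, AXZ)
  read b, top A: go to s0, push AA → (s0, bbcc, AAXZ)
  read b, top A: go to s0, push XA → (s0, bcc, XAAXZ)
  read b, top X: go to s1, push ε → (s1, cc, AAXZ)
  read c, top A: go to s0, push ε → (s0, c, AXZ)
  read c, top A: go to s0, push AA → (s0, ε, AAXZ)
All input consumed; M is in state s0.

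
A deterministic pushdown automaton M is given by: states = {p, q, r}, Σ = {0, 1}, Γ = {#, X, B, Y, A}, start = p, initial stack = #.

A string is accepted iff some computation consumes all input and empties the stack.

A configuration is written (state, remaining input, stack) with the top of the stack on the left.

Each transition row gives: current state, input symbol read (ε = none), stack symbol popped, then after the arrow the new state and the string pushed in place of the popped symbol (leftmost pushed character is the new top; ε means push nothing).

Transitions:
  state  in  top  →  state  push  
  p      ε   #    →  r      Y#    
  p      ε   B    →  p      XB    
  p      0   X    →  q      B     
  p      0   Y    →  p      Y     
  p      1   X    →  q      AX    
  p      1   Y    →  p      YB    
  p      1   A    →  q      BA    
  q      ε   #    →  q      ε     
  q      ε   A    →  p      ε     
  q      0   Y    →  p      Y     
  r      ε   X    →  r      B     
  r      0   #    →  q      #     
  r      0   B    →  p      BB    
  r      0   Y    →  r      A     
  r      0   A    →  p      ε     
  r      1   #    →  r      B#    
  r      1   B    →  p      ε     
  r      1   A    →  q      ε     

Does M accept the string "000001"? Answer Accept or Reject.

(p, 000001, #) ⊢ (r, 000001, Y#) ⊢ (r, 00001, A#) ⊢ (p, 0001, #) ⊢ (r, 0001, Y#) ⊢ (r, 001, A#) ⊢ (p, 01, #) ⊢ (r, 01, Y#) ⊢ (r, 1, A#) ⊢ (q, ε, #) ⊢ (q, ε, ε)
All input consumed and the stack is empty.

Accept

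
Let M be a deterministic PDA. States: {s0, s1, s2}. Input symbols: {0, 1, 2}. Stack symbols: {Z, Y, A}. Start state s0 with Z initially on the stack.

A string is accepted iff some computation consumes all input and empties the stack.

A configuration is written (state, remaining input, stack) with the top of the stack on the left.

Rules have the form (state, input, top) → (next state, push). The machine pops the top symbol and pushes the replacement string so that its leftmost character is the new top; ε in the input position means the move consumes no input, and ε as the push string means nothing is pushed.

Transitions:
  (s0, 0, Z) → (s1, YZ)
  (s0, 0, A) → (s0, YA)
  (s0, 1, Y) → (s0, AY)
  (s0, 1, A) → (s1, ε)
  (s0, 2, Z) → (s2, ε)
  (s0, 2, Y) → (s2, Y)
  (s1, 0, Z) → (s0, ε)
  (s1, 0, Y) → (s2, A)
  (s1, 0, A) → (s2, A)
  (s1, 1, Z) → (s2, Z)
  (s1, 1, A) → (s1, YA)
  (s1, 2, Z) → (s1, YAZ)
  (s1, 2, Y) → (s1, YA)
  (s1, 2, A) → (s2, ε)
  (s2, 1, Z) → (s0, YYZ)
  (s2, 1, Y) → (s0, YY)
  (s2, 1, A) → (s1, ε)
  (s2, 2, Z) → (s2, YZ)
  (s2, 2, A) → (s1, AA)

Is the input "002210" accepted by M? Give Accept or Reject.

Accept

(s0, 002210, Z)
  read 0, top Z: go to s1, push YZ → (s1, 02210, YZ)
  read 0, top Y: go to s2, push A → (s2, 2210, AZ)
  read 2, top A: go to s1, push AA → (s1, 210, AAZ)
  read 2, top A: go to s2, push ε → (s2, 10, AZ)
  read 1, top A: go to s1, push ε → (s1, 0, Z)
  read 0, top Z: go to s0, push ε → (s0, ε, ε)
All input consumed and the stack is empty.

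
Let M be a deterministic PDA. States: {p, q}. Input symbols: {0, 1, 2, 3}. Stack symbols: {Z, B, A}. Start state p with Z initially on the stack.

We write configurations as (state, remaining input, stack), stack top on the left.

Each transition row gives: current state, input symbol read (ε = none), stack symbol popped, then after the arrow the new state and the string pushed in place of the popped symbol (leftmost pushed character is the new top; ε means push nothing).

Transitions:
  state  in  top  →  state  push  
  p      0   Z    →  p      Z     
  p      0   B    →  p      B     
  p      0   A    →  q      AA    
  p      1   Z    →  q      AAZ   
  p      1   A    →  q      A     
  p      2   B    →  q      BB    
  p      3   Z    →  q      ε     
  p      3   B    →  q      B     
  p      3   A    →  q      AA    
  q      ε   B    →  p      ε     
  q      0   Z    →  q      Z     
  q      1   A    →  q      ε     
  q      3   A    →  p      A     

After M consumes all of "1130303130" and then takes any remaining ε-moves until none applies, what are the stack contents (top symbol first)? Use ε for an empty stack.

AAAAZ

(p, 1130303130, Z)
  read 1, top Z: go to q, push AAZ → (q, 130303130, AAZ)
  read 1, top A: go to q, push ε → (q, 30303130, AZ)
  read 3, top A: go to p, push A → (p, 0303130, AZ)
  read 0, top A: go to q, push AA → (q, 303130, AAZ)
  read 3, top A: go to p, push A → (p, 03130, AAZ)
  read 0, top A: go to q, push AA → (q, 3130, AAAZ)
  read 3, top A: go to p, push A → (p, 130, AAAZ)
  read 1, top A: go to q, push A → (q, 30, AAAZ)
  read 3, top A: go to p, push A → (p, 0, AAAZ)
  read 0, top A: go to q, push AA → (q, ε, AAAAZ)
All input consumed in state q with stack AAAAZ.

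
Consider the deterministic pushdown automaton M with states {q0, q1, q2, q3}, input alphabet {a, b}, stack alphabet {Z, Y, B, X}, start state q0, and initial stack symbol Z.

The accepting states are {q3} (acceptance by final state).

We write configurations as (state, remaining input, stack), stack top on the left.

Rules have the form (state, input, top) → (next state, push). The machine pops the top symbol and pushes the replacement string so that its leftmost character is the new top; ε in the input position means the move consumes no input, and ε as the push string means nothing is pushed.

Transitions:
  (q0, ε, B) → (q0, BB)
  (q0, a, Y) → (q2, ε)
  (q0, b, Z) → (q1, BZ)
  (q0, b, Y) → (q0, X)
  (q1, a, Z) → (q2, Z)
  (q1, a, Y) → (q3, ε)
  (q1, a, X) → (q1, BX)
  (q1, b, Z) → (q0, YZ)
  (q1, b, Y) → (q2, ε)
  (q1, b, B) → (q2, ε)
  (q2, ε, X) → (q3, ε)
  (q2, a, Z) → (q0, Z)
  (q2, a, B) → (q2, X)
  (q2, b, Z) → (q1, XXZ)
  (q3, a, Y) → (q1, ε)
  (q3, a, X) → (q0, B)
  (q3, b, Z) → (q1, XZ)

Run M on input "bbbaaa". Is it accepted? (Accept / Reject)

Reject

(q0, bbbaaa, Z) ⊢ (q1, bbaaa, BZ) ⊢ (q2, baaa, Z) ⊢ (q1, aaa, XXZ) ⊢ (q1, aa, BXXZ)
No transition applies at (q1, aa, BXXZ); input not fully consumed.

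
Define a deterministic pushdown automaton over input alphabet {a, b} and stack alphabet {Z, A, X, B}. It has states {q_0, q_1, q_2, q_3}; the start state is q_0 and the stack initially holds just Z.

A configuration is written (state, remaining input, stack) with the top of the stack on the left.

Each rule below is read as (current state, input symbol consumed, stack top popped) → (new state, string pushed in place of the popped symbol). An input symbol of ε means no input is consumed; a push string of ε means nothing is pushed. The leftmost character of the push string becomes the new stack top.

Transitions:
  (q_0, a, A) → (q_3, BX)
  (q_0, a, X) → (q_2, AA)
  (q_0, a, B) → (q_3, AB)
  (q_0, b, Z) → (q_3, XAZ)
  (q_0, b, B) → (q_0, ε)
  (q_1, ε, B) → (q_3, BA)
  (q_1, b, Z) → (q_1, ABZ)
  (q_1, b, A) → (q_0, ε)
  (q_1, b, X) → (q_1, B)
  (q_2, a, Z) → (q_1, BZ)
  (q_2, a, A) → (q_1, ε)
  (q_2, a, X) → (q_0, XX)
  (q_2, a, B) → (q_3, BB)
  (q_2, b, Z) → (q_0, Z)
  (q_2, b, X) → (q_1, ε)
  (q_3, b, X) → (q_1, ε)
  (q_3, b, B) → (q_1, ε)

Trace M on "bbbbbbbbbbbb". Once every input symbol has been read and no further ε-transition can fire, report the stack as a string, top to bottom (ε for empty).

(q_0, bbbbbbbbbbbb, Z)
  read b, top Z: go to q_3, push XAZ → (q_3, bbbbbbbbbbb, XAZ)
  read b, top X: go to q_1, push ε → (q_1, bbbbbbbbbb, AZ)
  read b, top A: go to q_0, push ε → (q_0, bbbbbbbbb, Z)
  read b, top Z: go to q_3, push XAZ → (q_3, bbbbbbbb, XAZ)
  read b, top X: go to q_1, push ε → (q_1, bbbbbbb, AZ)
  read b, top A: go to q_0, push ε → (q_0, bbbbbb, Z)
  read b, top Z: go to q_3, push XAZ → (q_3, bbbbb, XAZ)
  read b, top X: go to q_1, push ε → (q_1, bbbb, AZ)
  read b, top A: go to q_0, push ε → (q_0, bbb, Z)
  read b, top Z: go to q_3, push XAZ → (q_3, bb, XAZ)
  read b, top X: go to q_1, push ε → (q_1, b, AZ)
  read b, top A: go to q_0, push ε → (q_0, ε, Z)
All input consumed in state q_0 with stack Z.

Z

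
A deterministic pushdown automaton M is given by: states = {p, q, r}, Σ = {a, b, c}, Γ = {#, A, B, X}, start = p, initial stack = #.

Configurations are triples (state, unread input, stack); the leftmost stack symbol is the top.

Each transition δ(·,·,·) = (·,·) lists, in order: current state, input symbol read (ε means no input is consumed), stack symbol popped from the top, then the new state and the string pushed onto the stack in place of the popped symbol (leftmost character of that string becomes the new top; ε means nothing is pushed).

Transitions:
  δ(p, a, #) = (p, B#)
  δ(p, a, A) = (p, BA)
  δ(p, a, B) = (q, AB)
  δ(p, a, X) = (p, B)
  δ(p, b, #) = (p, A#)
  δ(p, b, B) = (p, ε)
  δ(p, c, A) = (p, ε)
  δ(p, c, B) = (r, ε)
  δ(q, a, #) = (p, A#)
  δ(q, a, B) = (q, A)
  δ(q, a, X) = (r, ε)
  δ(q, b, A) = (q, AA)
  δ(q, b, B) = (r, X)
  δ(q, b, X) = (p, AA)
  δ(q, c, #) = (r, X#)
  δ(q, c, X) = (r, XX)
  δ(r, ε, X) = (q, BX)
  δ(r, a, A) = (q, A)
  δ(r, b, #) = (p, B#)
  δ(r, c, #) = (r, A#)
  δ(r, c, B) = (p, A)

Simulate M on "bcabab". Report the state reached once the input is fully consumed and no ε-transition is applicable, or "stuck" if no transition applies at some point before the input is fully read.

(p, bcabab, #)
  read b, top #: go to p, push A# → (p, cabab, A#)
  read c, top A: go to p, push ε → (p, abab, #)
  read a, top #: go to p, push B# → (p, bab, B#)
  read b, top B: go to p, push ε → (p, ab, #)
  read a, top #: go to p, push B# → (p, b, B#)
  read b, top B: go to p, push ε → (p, ε, #)
All input consumed; M is in state p.

p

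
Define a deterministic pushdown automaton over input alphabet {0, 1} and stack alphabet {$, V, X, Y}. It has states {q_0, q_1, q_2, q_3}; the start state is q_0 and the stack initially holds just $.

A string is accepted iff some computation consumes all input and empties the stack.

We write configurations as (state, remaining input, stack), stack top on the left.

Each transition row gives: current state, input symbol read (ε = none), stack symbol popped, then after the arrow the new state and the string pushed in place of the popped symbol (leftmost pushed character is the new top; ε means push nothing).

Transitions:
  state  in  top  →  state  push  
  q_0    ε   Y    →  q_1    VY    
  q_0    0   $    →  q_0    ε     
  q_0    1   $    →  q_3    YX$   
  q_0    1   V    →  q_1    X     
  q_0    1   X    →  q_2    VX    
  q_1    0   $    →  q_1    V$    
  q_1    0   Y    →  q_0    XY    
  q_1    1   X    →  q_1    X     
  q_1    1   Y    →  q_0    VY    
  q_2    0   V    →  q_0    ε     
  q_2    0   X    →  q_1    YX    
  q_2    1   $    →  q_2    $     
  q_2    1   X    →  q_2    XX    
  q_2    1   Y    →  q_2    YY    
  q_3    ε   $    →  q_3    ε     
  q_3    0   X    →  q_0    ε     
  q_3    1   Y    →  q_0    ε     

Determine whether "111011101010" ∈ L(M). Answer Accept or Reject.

Reject

(q_0, 111011101010, $) ⊢ (q_3, 11011101010, YX$) ⊢ (q_0, 1011101010, X$) ⊢ (q_2, 011101010, VX$) ⊢ (q_0, 11101010, X$) ⊢ (q_2, 1101010, VX$)
No transition applies at (q_2, 1101010, VX$); input not fully consumed.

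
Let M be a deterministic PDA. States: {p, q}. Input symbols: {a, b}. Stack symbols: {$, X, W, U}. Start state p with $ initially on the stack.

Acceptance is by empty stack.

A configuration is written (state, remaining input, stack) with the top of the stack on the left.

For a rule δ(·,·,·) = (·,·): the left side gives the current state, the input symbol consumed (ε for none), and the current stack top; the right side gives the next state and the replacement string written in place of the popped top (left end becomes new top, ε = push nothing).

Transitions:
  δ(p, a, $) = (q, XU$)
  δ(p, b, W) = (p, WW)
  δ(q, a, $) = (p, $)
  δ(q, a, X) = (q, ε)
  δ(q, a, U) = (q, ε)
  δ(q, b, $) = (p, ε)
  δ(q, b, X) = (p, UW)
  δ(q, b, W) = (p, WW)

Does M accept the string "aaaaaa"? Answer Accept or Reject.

Reject

(p, aaaaaa, $)
  read a, top $: go to q, push XU$ → (q, aaaaa, XU$)
  read a, top X: go to q, push ε → (q, aaaa, U$)
  read a, top U: go to q, push ε → (q, aaa, $)
  read a, top $: go to p, push $ → (p, aa, $)
  read a, top $: go to q, push XU$ → (q, a, XU$)
  read a, top X: go to q, push ε → (q, ε, U$)
All input consumed; stack is U$, not empty, and no further ε-move applies.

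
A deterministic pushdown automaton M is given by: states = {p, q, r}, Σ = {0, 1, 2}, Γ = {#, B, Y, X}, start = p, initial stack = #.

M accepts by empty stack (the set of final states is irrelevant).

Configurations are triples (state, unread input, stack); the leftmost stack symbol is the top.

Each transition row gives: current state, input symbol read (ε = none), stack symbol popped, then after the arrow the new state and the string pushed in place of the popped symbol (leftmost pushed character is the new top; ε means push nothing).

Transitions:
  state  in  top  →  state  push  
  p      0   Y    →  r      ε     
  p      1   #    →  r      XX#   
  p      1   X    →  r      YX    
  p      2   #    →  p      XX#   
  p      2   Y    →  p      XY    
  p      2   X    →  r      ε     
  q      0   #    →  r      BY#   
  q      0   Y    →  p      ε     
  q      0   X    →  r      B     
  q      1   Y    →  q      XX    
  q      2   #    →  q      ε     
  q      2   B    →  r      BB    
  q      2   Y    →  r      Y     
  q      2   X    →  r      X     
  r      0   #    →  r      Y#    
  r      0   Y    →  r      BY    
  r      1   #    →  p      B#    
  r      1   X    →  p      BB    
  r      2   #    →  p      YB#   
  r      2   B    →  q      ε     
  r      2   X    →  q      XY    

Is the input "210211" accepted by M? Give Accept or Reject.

(p, 210211, #) ⊢ (p, 10211, XX#) ⊢ (r, 0211, YXX#) ⊢ (r, 211, BYXX#) ⊢ (q, 11, YXX#) ⊢ (q, 1, XXXX#)
No transition applies at (q, 1, XXXX#); input not fully consumed.

Reject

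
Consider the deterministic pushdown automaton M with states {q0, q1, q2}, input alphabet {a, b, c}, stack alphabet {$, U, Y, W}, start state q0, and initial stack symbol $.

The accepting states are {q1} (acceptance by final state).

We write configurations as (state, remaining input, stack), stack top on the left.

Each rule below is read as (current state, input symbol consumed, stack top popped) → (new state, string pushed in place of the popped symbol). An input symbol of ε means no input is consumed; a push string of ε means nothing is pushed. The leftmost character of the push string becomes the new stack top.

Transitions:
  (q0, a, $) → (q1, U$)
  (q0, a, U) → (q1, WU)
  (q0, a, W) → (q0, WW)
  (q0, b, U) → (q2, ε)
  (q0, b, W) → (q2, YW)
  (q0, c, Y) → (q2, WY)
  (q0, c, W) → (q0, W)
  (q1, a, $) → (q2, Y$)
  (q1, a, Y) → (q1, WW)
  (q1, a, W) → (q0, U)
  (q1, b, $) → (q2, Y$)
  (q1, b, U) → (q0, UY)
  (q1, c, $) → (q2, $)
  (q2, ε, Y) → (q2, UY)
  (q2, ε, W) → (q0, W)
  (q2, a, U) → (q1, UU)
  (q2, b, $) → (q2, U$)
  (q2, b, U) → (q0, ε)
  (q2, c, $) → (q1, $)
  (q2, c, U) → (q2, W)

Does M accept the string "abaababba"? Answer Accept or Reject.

Accept

(q0, abaababba, $)
  read a, top $: go to q1, push U$ → (q1, baababba, U$)
  read b, top U: go to q0, push UY → (q0, aababba, UY$)
  read a, top U: go to q1, push WU → (q1, ababba, WUY$)
  read a, top W: go to q0, push U → (q0, babba, UUY$)
  read b, top U: go to q2, push ε → (q2, abba, UY$)
  read a, top U: go to q1, push UU → (q1, bba, UUY$)
  read b, top U: go to q0, push UY → (q0, ba, UYUY$)
  read b, top U: go to q2, push ε → (q2, a, YUY$)
  ε-move, top Y: go to q2, push UY → (q2, a, UYUY$)
  read a, top U: go to q1, push UU → (q1, ε, UUYUY$)
All input consumed; state q1 ∈ F.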